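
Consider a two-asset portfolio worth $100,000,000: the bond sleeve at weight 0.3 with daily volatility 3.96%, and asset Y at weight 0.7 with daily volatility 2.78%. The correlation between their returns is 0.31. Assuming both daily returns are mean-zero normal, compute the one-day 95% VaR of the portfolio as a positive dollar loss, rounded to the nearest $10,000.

$4,240,000

σ_p² = 0.3²·3.96² + 0.7²·2.78² + 2·0.31·0.3·0.7·3.96·2.78 = 6.6316 (%²).
σ_p = √6.6316 = 2.575%.
At 95%, z = 1.645.
VaR = 1.645 × 2.575% = 4.236%; on $100,000,000 that is $4,236,000.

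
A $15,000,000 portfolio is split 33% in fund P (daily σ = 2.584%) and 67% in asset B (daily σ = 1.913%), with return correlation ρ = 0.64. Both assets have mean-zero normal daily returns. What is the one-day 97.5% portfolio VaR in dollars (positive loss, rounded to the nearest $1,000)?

$571,000

σ_p² = 0.33²·2.584² + 0.67²·1.913² + 2·0.64·0.33·0.67·2.584·1.913 = 3.7689 (%²).
σ_p = √3.7689 = 1.941%.
At 97.5%, z = 1.960.
VaR = 1.960 × 1.941% = 3.804%; on $15,000,000 that is $570,600.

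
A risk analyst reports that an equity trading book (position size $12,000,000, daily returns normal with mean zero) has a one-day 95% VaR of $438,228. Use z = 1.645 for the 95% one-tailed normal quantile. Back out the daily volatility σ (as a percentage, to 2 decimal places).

2.22%

VaR as a fraction: $438,228 / $12,000,000 = 3.652%.
σ = VaR / z = 3.652% / 1.645 = 2.220%.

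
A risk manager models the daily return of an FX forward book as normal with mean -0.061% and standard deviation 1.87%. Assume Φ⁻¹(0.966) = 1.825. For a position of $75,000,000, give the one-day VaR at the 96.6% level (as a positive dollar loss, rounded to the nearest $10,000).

VaR = −μ + z·σ = −(-0.061%) + 1.825 × 1.87% = 3.474%.
On $75,000,000: 0.03474 × $75,000,000 = $2,605,500.

$2,610,000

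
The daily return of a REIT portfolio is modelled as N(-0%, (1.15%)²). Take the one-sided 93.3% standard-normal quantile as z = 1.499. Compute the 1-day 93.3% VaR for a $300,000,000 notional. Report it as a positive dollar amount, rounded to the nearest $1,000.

VaR = z·σ = 1.499 × 1.15% = 1.724%.
On $300,000,000: 0.01724 × $300,000,000 = $5,172,000.

$5,172,000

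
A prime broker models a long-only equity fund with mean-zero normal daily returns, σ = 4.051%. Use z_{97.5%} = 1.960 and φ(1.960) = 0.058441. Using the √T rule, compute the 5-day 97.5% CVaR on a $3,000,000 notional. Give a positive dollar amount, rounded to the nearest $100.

σ_{5d} = 4.051% × √5 = 9.058%.
ES multiplier = φ(z)/(1−α) = 0.058441/0.025 = 2.338.
ES = 9.058% × 2.338 = 21.178%; on $3,000,000: $635,340.

$635,300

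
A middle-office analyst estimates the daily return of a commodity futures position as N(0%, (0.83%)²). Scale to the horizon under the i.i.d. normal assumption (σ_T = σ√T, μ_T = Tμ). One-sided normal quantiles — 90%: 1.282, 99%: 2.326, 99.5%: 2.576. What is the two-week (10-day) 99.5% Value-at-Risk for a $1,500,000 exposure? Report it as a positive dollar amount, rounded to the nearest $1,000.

$101,000

σ_{10d} = 0.83% × √10 = 2.625%.
VaR = 2.576 × 2.625% = 6.762%.
On $1,500,000: 0.06762 × $1,500,000 = $101,430.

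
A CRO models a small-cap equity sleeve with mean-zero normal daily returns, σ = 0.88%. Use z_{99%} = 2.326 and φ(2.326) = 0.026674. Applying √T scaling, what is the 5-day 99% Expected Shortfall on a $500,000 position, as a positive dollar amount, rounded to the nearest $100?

$26,200

σ_{5d} = 0.88% × √5 = 1.968%.
ES multiplier = φ(z)/(1−α) = 0.026674/0.01 = 2.667.
ES = 1.968% × 2.667 = 5.249%; on $500,000: $26,245.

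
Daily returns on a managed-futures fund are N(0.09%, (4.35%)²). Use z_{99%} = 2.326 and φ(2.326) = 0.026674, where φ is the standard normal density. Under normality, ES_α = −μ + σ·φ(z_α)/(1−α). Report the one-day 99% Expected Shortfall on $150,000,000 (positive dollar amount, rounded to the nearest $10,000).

Tail multiplier: φ(z)/(1−α) = 0.026674 / 0.01 = 2.667.
ES = −(0.09%) + 4.35% × 2.667 = 11.511%.
On $150,000,000: 0.11511 × $150,000,000 = $17,266,500.

$17,270,000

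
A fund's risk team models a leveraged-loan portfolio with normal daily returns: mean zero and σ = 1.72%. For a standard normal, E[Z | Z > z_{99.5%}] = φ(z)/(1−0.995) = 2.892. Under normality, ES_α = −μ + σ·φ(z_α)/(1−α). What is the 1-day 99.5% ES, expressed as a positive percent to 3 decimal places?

ES = 1.72% × 2.892 = 4.974%.

4.974%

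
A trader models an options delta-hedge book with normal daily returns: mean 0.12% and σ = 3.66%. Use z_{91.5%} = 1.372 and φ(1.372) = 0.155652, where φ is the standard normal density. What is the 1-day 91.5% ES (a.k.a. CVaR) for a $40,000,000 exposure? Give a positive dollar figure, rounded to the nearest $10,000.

Tail multiplier: φ(z)/(1−α) = 0.155652 / 0.085 = 1.831.
ES = −(0.12%) + 3.66% × 1.831 = 6.581%.
On $40,000,000: 0.06581 × $40,000,000 = $2,632,400.

$2,630,000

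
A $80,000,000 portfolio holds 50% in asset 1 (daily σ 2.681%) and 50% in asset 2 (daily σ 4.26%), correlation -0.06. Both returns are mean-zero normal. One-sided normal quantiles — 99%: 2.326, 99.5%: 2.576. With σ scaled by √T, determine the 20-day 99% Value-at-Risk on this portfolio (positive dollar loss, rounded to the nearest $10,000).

σ_p = √(0.5²·2.681² + 0.5²·4.26² + 2·-0.06·0.5·0.5·2.681·4.26) = 2.448%.
σ_{20d} = 2.448% × √20 = 10.948%.
VaR = 2.326 × 10.948% = 25.465%; on $80,000,000 that is $20,372,000.

$20,370,000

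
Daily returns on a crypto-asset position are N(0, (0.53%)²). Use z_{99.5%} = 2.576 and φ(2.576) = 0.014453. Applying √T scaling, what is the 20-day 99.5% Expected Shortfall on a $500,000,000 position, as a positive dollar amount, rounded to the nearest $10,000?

$34,260,000

σ_{20d} = 0.53% × √20 = 2.370%.
ES multiplier = φ(z)/(1−α) = 0.014453/0.005 = 2.891.
ES = 2.370% × 2.891 = 6.852%; on $500,000,000: $34,260,000.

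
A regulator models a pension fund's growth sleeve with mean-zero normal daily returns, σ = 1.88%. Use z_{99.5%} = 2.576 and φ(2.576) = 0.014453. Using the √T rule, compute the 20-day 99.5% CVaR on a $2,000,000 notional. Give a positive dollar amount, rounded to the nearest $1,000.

$486,000

σ_{20d} = 1.88% × √20 = 8.408%.
ES multiplier = φ(z)/(1−α) = 0.014453/0.005 = 2.891.
ES = 8.408% × 2.891 = 24.308%; on $2,000,000: $486,160.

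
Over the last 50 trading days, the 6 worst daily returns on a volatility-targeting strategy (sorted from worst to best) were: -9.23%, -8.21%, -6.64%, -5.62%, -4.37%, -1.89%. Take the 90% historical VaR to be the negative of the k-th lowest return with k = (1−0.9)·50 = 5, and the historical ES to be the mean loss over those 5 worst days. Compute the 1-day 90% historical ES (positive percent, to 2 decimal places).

6.81%

The 5 worst returns sum to -34.07%.
ES = −(-34.07%) / 5 = 6.814% ≈ 6.81%.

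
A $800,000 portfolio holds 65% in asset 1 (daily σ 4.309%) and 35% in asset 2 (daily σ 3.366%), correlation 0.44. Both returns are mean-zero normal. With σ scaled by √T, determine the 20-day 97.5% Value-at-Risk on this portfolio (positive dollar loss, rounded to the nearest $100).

σ_p = √(0.65²·4.309² + 0.35²·3.366² + 2·0.44·0.65·0.35·4.309·3.366) = 3.484%.
σ_{20d} = 3.484% × √20 = 15.581%.
z(97.5%) = 1.960.
VaR = 1.960 × 15.581% = 30.539%; on $800,000 that is $244,312.

$244,300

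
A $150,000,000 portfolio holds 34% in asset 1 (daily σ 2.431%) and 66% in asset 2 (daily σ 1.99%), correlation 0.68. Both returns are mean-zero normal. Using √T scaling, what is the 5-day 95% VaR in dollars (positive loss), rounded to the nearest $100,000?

σ_p = √(0.34²·2.431² + 0.66²·1.99² + 2·0.68·0.34·0.66·2.431·1.99) = 1.971%.
σ_{5d} = 1.971% × √5 = 4.407%.
z(95%) = 1.645.
VaR = 1.645 × 4.407% = 7.250%; on $150,000,000 that is $10,875,000.

$10,900,000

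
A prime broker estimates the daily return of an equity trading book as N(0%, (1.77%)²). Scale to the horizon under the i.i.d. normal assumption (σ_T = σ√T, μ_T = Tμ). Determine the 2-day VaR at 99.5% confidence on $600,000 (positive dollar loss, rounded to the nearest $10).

$38,690

At 99.5%, z = 2.576.
σ_{2d} = 1.77% × √2 = 2.503%.
VaR = 2.576 × 2.503% = 6.448%.
On $600,000: 0.06448 × $600,000 = $38,688.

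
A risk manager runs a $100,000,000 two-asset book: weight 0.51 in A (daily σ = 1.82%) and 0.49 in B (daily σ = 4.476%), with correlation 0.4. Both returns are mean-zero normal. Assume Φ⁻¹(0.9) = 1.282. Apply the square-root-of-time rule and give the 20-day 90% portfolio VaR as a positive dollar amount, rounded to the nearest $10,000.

σ_p = √(0.51²·1.82² + 0.49²·4.476² + 2·0.4·0.51·0.49·1.82·4.476) = 2.702%.
σ_{20d} = 2.702% × √20 = 12.084%.
VaR = 1.282 × 12.084% = 15.492%; on $100,000,000 that is $15,492,000.

$15,490,000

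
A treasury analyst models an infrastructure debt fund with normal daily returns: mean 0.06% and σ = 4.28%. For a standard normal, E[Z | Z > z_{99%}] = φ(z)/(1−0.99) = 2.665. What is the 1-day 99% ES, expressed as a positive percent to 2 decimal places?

ES = −(0.06%) + 4.28% × 2.665 = 11.346%.

11.35%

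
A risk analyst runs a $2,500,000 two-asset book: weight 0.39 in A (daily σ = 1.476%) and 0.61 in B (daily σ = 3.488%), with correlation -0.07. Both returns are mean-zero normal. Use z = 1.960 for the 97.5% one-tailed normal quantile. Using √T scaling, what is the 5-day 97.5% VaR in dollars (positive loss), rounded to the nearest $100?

$237,200

σ_p = √(0.39²·1.476² + 0.61²·3.488² + 2·-0.07·0.39·0.61·1.476·3.488) = 2.165%.
σ_{5d} = 2.165% × √5 = 4.841%.
VaR = 1.960 × 4.841% = 9.488%; on $2,500,000 that is $237,200.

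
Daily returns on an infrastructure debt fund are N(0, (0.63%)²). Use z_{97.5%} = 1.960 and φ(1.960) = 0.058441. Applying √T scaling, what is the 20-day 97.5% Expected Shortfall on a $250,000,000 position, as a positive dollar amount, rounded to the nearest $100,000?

σ_{20d} = 0.63% × √20 = 2.817%.
ES multiplier = φ(z)/(1−α) = 0.058441/0.025 = 2.338.
ES = 2.817% × 2.338 = 6.586%; on $250,000,000: $16,465,000.

$16,500,000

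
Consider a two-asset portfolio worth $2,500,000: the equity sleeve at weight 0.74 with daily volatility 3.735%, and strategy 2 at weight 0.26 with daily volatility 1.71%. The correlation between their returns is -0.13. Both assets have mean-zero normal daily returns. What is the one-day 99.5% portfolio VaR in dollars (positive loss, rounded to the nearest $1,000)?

σ_p² = 0.74²·3.735² + 0.26²·1.71² + 2·-0.13·0.74·0.26·3.735·1.71 = 7.5173 (%²).
σ_p = √7.5173 = 2.742%.
At 99.5%, z = 2.576.
VaR = 2.576 × 2.742% = 7.063%; on $2,500,000 that is $176,575.

$177,000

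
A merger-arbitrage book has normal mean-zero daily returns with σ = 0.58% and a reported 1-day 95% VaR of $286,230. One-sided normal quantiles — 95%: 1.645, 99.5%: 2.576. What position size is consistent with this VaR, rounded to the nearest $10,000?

VaR as a fraction of value: z·σ = 1.645 × 0.58% = 0.9541%.
Position = $286,230 / 0.009541 = $30,000,000.

$30,000,000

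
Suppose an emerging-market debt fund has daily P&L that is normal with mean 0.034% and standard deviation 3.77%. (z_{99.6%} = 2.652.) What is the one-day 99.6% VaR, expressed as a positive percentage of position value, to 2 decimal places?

VaR = −μ + z·σ = −(0.034%) + 2.652 × 3.77% = 9.964%.

9.96%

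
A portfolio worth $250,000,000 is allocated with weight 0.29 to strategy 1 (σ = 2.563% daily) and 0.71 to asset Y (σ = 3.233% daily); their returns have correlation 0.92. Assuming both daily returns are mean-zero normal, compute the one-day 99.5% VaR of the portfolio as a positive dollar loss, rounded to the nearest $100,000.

σ_p² = 0.29²·2.563² + 0.71²·3.233² + 2·0.92·0.29·0.71·2.563·3.233 = 8.9607 (%²).
σ_p = √8.9607 = 2.993%.
At 99.5%, z = 2.576.
VaR = 2.576 × 2.993% = 7.710%; on $250,000,000 that is $19,275,000.

$19,300,000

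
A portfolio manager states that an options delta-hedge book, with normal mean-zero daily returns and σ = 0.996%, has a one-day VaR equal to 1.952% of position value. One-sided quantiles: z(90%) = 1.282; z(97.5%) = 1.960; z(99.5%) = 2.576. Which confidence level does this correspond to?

Implied z = VaR/σ = 1.952 / 0.996 = 1.960.
This matches z(97.5%) = 1.960.

97.5%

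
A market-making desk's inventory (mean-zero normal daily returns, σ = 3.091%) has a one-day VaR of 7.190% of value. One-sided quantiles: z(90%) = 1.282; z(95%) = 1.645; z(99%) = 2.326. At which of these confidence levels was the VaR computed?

Implied z = VaR/σ = 7.190 / 3.091 = 2.326.
This matches z(99%) = 2.326.

99%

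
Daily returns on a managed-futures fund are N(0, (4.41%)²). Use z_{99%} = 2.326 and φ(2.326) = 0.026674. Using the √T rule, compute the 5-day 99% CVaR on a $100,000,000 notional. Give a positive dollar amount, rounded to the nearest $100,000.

$26,300,000

σ_{5d} = 4.41% × √5 = 9.861%.
ES multiplier = φ(z)/(1−α) = 0.026674/0.01 = 2.667.
ES = 9.861% × 2.667 = 26.299%; on $100,000,000: $26,299,000.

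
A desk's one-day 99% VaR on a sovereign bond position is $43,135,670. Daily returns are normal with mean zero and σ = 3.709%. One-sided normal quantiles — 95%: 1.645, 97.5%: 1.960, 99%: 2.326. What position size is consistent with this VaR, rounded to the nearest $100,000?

$500,000,000

VaR as a fraction of value: z·σ = 2.326 × 3.709% = 8.62713%.
Position = $43,135,670 / 0.0862713 = $500,000,000.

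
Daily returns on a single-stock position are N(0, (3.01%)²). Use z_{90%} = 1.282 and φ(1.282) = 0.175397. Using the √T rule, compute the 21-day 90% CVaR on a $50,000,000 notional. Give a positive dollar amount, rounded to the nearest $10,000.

$12,100,000

σ_{21d} = 3.01% × √21 = 13.794%.
ES multiplier = φ(z)/(1−α) = 0.175397/0.1 = 1.754.
ES = 13.794% × 1.754 = 24.195%; on $50,000,000: $12,097,500.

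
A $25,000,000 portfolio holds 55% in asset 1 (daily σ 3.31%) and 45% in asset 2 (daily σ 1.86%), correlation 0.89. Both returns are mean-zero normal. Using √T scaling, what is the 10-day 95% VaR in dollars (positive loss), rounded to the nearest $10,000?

σ_p = √(0.55²·3.31² + 0.45²·1.86² + 2·0.89·0.55·0.45·3.31·1.86) = 2.594%.
σ_{10d} = 2.594% × √10 = 8.203%.
z(95%) = 1.645.
VaR = 1.645 × 8.203% = 13.494%; on $25,000,000 that is $3,373,500.

$3,370,000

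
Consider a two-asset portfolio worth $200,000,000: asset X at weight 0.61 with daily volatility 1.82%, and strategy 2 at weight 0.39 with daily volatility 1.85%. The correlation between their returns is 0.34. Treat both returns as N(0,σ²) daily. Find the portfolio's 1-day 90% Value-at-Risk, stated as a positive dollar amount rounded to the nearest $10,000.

σ_p² = 0.61²·1.82² + 0.39²·1.85² + 2·0.34·0.61·0.39·1.82·1.85 = 2.2978 (%²).
σ_p = √2.2978 = 1.516%.
At 90%, z = 1.282.
VaR = 1.282 × 1.516% = 1.944%; on $200,000,000 that is $3,888,000.

$3,890,000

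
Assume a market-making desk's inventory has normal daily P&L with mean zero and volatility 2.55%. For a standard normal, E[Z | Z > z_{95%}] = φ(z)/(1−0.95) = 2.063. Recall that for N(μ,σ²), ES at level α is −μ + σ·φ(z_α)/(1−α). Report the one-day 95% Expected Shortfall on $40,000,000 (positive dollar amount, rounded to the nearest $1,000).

$2,104,000

ES = 2.55% × 2.063 = 5.261%.
On $40,000,000: 0.05261 × $40,000,000 = $2,104,400.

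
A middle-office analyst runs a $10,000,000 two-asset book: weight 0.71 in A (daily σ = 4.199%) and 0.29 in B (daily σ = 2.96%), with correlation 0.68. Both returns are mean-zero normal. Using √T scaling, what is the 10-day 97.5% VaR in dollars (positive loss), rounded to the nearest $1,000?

σ_p = √(0.71²·4.199² + 0.29²·2.96² + 2·0.68·0.71·0.29·4.199·2.96) = 3.620%.
σ_{10d} = 3.620% × √10 = 11.447%.
z(97.5%) = 1.960.
VaR = 1.960 × 11.447% = 22.436%; on $10,000,000 that is $2,243,600.

$2,244,000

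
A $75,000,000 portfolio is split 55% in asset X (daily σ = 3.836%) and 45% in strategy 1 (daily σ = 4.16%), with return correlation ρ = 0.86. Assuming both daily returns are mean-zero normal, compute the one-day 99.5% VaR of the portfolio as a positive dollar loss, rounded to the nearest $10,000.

σ_p² = 0.55²·3.836² + 0.45²·4.16² + 2·0.86·0.55·0.45·3.836·4.16 = 14.7489 (%²).
σ_p = √14.7489 = 3.840%.
At 99.5%, z = 2.576.
VaR = 2.576 × 3.840% = 9.892%; on $75,000,000 that is $7,419,000.

$7,420,000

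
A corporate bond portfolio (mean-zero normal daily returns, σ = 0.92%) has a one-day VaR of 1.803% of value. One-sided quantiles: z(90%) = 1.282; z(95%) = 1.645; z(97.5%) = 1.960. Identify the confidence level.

Implied z = VaR/σ = 1.803 / 0.92 = 1.960.
This matches z(97.5%) = 1.960.

97.5%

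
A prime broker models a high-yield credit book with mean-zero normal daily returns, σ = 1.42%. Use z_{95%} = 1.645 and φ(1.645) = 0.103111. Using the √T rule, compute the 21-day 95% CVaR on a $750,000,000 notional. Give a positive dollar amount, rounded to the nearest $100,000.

$100,600,000

σ_{21d} = 1.42% × √21 = 6.507%.
ES multiplier = φ(z)/(1−α) = 0.103111/0.05 = 2.062.
ES = 6.507% × 2.062 = 13.417%; on $750,000,000: $100,627,500.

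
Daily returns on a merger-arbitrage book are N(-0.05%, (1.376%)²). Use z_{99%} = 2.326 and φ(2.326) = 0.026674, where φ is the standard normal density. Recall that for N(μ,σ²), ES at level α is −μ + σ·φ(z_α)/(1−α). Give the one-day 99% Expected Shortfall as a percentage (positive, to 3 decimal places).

3.720%

Tail multiplier: φ(z)/(1−α) = 0.026674 / 0.01 = 2.667.
ES = −(-0.05%) + 1.376% × 2.667 = 3.720%.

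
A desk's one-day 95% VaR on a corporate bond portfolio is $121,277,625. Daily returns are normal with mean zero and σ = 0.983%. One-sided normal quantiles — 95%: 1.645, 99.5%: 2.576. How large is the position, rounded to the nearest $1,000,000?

VaR as a fraction of value: z·σ = 1.645 × 0.983% = 1.61704%.
Position = $121,277,625 / 0.0161704 = $7,500,000,000.

$7,500,000,000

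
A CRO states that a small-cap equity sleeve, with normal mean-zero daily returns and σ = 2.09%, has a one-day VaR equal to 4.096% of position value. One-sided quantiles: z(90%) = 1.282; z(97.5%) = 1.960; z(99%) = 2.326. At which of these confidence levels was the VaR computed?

97.5%

Implied z = VaR/σ = 4.096 / 2.09 = 1.960.
This matches z(97.5%) = 1.960.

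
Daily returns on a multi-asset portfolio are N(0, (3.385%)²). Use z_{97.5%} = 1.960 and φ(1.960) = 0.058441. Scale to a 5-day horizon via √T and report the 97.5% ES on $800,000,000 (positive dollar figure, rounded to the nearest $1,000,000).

σ_{5d} = 3.385% × √5 = 7.569%.
ES multiplier = φ(z)/(1−α) = 0.058441/0.025 = 2.338.
ES = 7.569% × 2.338 = 17.696%; on $800,000,000: $141,568,000.

$142,000,000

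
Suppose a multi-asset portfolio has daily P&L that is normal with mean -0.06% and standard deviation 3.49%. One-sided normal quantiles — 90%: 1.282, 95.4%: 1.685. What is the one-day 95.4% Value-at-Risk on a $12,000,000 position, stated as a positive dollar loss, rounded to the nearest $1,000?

$713,000

VaR = −μ + z·σ = −(-0.06%) + 1.685 × 3.49% = 5.941%.
On $12,000,000: 0.05941 × $12,000,000 = $712,920.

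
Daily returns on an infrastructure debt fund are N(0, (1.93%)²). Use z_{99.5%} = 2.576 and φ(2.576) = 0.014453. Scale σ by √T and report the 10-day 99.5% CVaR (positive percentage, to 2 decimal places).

17.64%

σ_{10d} = 1.93% × √10 = 6.103%.
ES multiplier = φ(z)/(1−α) = 0.014453/0.005 = 2.891.
ES = 6.103% × 2.891 = 17.644%.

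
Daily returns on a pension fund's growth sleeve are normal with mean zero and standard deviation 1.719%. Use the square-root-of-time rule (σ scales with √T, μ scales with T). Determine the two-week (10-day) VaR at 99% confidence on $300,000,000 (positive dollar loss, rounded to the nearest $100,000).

$37,900,000

At 99%, z = 2.326.
σ_{10d} = 1.719% × √10 = 5.436%.
VaR = 2.326 × 5.436% = 12.644%.
On $300,000,000: 0.12644 × $300,000,000 = $37,932,000.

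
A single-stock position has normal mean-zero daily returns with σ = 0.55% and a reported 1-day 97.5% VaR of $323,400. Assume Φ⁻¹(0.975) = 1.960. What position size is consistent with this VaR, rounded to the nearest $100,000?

VaR as a fraction of value: z·σ = 1.960 × 0.55% = 1.078%.
Position = $323,400 / 0.01078 = $30,000,000.

$30,000,000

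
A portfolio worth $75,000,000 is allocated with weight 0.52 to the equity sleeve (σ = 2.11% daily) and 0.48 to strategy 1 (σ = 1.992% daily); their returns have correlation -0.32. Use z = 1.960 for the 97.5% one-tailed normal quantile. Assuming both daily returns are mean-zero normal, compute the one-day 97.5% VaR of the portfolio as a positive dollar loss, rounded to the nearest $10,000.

σ_p² = 0.52²·2.11² + 0.48²·1.992² + 2·-0.32·0.52·0.48·2.11·1.992 = 1.4467 (%²).
σ_p = √1.4467 = 1.203%.
VaR = 1.960 × 1.203% = 2.358%; on $75,000,000 that is $1,768,500.

$1,770,000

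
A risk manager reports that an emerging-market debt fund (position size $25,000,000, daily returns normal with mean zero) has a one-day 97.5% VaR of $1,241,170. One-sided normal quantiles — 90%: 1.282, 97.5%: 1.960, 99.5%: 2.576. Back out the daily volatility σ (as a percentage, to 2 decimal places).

VaR as a fraction: $1,241,170 / $25,000,000 = 4.965%.
σ = VaR / z = 4.965% / 1.960 = 2.533%.

2.53%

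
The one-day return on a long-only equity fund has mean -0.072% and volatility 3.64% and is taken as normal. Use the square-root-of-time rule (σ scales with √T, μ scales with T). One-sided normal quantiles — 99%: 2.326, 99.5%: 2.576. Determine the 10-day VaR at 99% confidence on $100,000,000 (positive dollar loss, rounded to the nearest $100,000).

σ_{10d} = 3.64% × √10 = 11.511%; μ_{10d} = 10 × -0.072% = -0.720%.
VaR = −(-0.720%) + 2.326 × 11.511% = 27.495%.
On $100,000,000: 0.27495 × $100,000,000 = $27,495,000.

$27,500,000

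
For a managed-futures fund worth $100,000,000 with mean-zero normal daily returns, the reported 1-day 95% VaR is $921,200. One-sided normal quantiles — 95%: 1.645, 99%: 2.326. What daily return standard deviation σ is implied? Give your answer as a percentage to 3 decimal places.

0.560%

VaR as a fraction: $921,200 / $100,000,000 = 0.921%.
σ = VaR / z = 0.921% / 1.645 = 0.560%.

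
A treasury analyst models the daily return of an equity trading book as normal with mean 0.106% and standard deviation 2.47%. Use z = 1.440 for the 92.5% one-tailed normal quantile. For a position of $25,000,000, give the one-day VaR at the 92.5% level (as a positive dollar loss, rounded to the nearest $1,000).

$863,000

VaR = −μ + z·σ = −(0.106%) + 1.440 × 2.47% = 3.451%.
On $25,000,000: 0.03451 × $25,000,000 = $862,750.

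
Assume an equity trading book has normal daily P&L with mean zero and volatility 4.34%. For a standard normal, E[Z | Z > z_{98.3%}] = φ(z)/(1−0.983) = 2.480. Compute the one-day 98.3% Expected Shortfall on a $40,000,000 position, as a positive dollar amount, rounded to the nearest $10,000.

ES = 4.34% × 2.480 = 10.763%.
On $40,000,000: 0.10763 × $40,000,000 = $4,305,200.

$4,310,000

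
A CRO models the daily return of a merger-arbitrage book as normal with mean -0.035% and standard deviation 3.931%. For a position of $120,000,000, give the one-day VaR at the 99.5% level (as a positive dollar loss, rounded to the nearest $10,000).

At 99.5% one-sided, z = 2.576.
VaR = −μ + z·σ = −(-0.035%) + 2.576 × 3.931% = 10.161%.
On $120,000,000: 0.10161 × $120,000,000 = $12,193,200.

$12,190,000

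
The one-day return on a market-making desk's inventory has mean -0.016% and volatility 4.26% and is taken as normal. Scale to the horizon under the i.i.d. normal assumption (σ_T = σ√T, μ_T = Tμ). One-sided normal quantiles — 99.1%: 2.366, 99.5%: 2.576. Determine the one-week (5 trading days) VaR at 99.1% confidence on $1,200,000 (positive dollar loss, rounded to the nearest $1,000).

σ_{5d} = 4.26% × √5 = 9.526%; μ_{5d} = 5 × -0.016% = -0.080%.
VaR = −(-0.080%) + 2.366 × 9.526% = 22.619%.
On $1,200,000: 0.22619 × $1,200,000 = $271,428.

$271,000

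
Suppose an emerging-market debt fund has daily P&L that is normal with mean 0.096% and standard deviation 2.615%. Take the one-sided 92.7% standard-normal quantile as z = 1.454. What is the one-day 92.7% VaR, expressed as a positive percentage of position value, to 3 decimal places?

3.706%

VaR = −μ + z·σ = −(0.096%) + 1.454 × 2.615% = 3.706%.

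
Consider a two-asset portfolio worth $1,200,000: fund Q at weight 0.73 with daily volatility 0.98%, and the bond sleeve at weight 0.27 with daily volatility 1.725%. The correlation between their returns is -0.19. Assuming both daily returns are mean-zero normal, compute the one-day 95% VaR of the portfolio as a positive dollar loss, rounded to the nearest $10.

σ_p² = 0.73²·0.98² + 0.27²·1.725² + 2·-0.19·0.73·0.27·0.98·1.725 = 0.6021 (%²).
σ_p = √0.6021 = 0.776%.
At 95%, z = 1.645.
VaR = 1.645 × 0.776% = 1.277%; on $1,200,000 that is $15,324.

$15,320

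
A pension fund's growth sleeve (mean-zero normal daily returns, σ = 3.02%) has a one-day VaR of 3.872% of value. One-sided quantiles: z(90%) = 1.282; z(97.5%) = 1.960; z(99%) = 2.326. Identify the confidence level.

Implied z = VaR/σ = 3.872 / 3.02 = 1.282.
This matches z(90%) = 1.282.

90%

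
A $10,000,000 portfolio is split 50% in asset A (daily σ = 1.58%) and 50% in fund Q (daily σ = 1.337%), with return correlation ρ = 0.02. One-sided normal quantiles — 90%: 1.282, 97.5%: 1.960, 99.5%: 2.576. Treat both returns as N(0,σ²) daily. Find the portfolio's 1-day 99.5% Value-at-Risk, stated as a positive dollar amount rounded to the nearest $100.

σ_p² = 0.5²·1.58² + 0.5²·1.337² + 2·0.02·0.5·0.5·1.58·1.337 = 1.0921 (%²).
σ_p = √1.0921 = 1.045%.
VaR = 2.576 × 1.045% = 2.692%; on $10,000,000 that is $269,200.

$269,200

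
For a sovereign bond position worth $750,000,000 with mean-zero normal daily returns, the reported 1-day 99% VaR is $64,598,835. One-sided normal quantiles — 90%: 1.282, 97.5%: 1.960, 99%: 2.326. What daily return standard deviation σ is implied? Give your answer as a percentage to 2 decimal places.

VaR as a fraction: $64,598,835 / $750,000,000 = 8.613%.
σ = VaR / z = 8.613% / 2.326 = 3.703%.

3.70%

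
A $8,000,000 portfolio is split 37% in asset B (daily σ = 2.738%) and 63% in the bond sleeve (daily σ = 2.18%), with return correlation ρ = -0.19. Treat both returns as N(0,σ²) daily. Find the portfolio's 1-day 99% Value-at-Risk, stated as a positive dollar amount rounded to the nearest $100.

σ_p² = 0.37²·2.738² + 0.63²·2.18² + 2·-0.19·0.37·0.63·2.738·2.18 = 2.3838 (%²).
σ_p = √2.3838 = 1.544%.
At 99%, z = 2.326.
VaR = 2.326 × 1.544% = 3.591%; on $8,000,000 that is $287,280.

$287,300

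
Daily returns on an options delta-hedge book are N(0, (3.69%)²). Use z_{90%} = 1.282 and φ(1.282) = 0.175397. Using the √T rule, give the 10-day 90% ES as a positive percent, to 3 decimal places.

20.467%

σ_{10d} = 3.69% × √10 = 11.669%.
ES multiplier = φ(z)/(1−α) = 0.175397/0.1 = 1.754.
ES = 11.669% × 1.754 = 20.467%.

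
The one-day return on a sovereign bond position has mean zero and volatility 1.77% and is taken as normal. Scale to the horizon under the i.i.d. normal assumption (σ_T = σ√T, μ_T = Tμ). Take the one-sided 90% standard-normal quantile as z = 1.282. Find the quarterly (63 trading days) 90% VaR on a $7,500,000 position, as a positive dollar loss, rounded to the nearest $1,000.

$1,351,000

σ_{63d} = 1.77% × √63 = 14.049%.
VaR = 1.282 × 14.049% = 18.011%.
On $7,500,000: 0.18011 × $7,500,000 = $1,350,825.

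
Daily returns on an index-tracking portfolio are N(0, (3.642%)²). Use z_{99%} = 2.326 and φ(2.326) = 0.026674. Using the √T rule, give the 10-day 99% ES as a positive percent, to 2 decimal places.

σ_{10d} = 3.642% × √10 = 11.517%.
ES multiplier = φ(z)/(1−α) = 0.026674/0.01 = 2.667.
ES = 11.517% × 2.667 = 30.716%.

30.72%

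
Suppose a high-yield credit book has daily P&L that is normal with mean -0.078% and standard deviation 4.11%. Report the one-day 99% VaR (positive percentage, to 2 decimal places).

At 99% one-sided, z = 2.326.
VaR = −μ + z·σ = −(-0.078%) + 2.326 × 4.11% = 9.638%.

9.64%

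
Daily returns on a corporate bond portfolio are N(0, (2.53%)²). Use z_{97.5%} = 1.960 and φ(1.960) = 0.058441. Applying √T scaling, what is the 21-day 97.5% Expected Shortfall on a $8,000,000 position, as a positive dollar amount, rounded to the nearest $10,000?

σ_{21d} = 2.53% × √21 = 11.594%.
ES multiplier = φ(z)/(1−α) = 0.058441/0.025 = 2.338.
ES = 11.594% × 2.338 = 27.107%; on $8,000,000: $2,168,560.

$2,170,000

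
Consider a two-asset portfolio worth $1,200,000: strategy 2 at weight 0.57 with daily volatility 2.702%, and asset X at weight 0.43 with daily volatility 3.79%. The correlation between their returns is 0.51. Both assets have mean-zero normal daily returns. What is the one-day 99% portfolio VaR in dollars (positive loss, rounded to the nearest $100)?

$76,900

σ_p² = 0.57²·2.702² + 0.43²·3.79² + 2·0.51·0.57·0.43·2.702·3.79 = 7.5881 (%²).
σ_p = √7.5881 = 2.755%.
At 99%, z = 2.326.
VaR = 2.326 × 2.755% = 6.408%; on $1,200,000 that is $76,896.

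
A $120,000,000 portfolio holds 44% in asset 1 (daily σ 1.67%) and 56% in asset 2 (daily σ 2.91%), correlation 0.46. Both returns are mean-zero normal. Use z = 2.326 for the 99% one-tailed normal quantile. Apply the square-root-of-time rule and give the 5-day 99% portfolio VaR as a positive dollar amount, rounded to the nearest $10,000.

$12,940,000

σ_p = √(0.44²·1.67² + 0.56²·2.91² + 2·0.46·0.44·0.56·1.67·2.91) = 2.073%.
σ_{5d} = 2.073% × √5 = 4.635%.
VaR = 2.326 × 4.635% = 10.781%; on $120,000,000 that is $12,937,200.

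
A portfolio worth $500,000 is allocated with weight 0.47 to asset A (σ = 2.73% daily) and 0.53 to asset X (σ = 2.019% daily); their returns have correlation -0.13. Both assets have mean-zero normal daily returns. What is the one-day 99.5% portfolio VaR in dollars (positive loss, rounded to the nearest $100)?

σ_p² = 0.47²·2.73² + 0.53²·2.019² + 2·-0.13·0.47·0.53·2.73·2.019 = 2.4344 (%²).
σ_p = √2.4344 = 1.560%.
At 99.5%, z = 2.576.
VaR = 2.576 × 1.560% = 4.019%; on $500,000 that is $20,095.

$20,100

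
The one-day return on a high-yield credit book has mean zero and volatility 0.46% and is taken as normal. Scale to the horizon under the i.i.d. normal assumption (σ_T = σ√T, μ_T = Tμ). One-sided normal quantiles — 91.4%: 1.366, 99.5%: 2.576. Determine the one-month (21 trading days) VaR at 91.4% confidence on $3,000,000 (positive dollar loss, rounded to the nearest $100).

$86,400

σ_{21d} = 0.46% × √21 = 2.108%.
VaR = 1.366 × 2.108% = 2.880%.
On $3,000,000: 0.02880 × $3,000,000 = $86,400.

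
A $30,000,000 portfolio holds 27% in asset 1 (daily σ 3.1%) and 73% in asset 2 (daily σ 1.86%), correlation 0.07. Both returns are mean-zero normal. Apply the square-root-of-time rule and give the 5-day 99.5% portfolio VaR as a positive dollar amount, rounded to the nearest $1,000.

σ_p = √(0.27²·3.1² + 0.73²·1.86² + 2·0.07·0.27·0.73·3.1·1.86) = 1.644%.
σ_{5d} = 1.644% × √5 = 3.676%.
z(99.5%) = 2.576.
VaR = 2.576 × 3.676% = 9.469%; on $30,000,000 that is $2,840,700.

$2,841,000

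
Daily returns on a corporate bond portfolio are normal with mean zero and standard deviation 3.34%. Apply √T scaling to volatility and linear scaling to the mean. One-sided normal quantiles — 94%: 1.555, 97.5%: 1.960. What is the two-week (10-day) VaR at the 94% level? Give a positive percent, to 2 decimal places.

16.42%

σ_{10d} = 3.34% × √10 = 10.562%.
VaR = 1.555 × 10.562% = 16.424%.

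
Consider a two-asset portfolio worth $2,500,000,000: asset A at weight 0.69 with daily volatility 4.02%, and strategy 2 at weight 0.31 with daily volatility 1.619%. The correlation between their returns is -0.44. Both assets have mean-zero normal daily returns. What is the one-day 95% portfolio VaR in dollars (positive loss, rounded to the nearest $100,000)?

$106,600,000

σ_p² = 0.69²·4.02² + 0.31²·1.619² + 2·-0.44·0.69·0.31·4.02·1.619 = 6.7208 (%²).
σ_p = √6.7208 = 2.592%.
At 95%, z = 1.645.
VaR = 1.645 × 2.592% = 4.264%; on $2,500,000,000 that is $106,600,000.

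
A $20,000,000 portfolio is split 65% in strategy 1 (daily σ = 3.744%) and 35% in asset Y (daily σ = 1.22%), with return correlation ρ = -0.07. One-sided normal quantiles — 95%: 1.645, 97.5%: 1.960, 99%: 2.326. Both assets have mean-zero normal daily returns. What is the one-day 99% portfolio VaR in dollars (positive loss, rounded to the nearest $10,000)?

$1,140,000

σ_p² = 0.65²·3.744² + 0.35²·1.22² + 2·-0.07·0.65·0.35·3.744·1.22 = 5.9593 (%²).
σ_p = √5.9593 = 2.441%.
VaR = 2.326 × 2.441% = 5.678%; on $20,000,000 that is $1,135,600.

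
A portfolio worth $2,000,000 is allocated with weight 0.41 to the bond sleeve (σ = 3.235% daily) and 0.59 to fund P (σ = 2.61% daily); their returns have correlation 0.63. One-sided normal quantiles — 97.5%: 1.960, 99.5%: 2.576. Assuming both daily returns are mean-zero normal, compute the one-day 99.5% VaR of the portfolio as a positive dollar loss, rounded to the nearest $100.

σ_p² = 0.41²·3.235² + 0.59²·2.61² + 2·0.63·0.41·0.59·3.235·2.61 = 6.7040 (%²).
σ_p = √6.7040 = 2.589%.
VaR = 2.576 × 2.589% = 6.669%; on $2,000,000 that is $133,380.

$133,400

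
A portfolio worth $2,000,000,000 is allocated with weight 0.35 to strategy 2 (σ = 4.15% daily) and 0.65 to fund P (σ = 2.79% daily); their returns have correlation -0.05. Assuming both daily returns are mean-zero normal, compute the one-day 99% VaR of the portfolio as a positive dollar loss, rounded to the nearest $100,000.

σ_p² = 0.35²·4.15² + 0.65²·2.79² + 2·-0.05·0.35·0.65·4.15·2.79 = 5.1351 (%²).
σ_p = √5.1351 = 2.266%.
At 99%, z = 2.326.
VaR = 2.326 × 2.266% = 5.271%; on $2,000,000,000 that is $105,420,000.

$105,400,000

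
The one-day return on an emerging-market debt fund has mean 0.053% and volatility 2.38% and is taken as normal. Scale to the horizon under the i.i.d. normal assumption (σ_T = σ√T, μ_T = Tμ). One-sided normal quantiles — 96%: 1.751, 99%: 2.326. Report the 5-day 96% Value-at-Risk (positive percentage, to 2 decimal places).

σ_{5d} = 2.38% × √5 = 5.322%; μ_{5d} = 5 × 0.053% = 0.265%.
VaR = −(0.265%) + 1.751 × 5.322% = 9.054%.

9.05%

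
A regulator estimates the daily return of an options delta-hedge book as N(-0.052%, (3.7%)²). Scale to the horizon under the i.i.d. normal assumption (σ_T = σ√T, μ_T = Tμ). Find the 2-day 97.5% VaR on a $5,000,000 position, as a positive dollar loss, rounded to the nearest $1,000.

At 97.5%, z = 1.960.
σ_{2d} = 3.7% × √2 = 5.233%; μ_{2d} = 2 × -0.052% = -0.104%.
VaR = −(-0.104%) + 1.960 × 5.233% = 10.361%.
On $5,000,000: 0.10361 × $5,000,000 = $518,050.

$518,000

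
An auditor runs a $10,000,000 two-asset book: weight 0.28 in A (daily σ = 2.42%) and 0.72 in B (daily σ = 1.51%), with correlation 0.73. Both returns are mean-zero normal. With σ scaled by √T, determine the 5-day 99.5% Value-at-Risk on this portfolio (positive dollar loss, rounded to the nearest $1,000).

σ_p = √(0.28²·2.42² + 0.72²·1.51² + 2·0.73·0.28·0.72·2.42·1.51) = 1.648%.
σ_{5d} = 1.648% × √5 = 3.685%.
z(99.5%) = 2.576.
VaR = 2.576 × 3.685% = 9.493%; on $10,000,000 that is $949,300.

$949,000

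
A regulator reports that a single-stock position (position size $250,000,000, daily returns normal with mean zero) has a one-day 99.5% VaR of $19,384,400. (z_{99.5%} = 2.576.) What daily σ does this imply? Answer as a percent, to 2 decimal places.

VaR as a fraction: $19,384,400 / $250,000,000 = 7.754%.
σ = VaR / z = 7.754% / 2.576 = 3.010%.

3.01%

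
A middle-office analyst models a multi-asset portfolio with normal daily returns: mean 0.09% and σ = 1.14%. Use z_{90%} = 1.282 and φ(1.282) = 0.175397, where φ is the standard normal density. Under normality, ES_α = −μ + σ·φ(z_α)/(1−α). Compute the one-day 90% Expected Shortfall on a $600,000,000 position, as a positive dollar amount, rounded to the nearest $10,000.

$11,460,000

Tail multiplier: φ(z)/(1−α) = 0.175397 / 0.1 = 1.754.
ES = −(0.09%) + 1.14% × 1.754 = 1.910%.
On $600,000,000: 0.01910 × $600,000,000 = $11,460,000.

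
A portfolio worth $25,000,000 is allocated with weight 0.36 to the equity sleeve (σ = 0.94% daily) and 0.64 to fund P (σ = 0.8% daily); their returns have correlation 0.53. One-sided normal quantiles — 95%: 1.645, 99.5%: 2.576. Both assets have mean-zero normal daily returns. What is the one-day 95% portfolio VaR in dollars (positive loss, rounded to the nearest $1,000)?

σ_p² = 0.36²·0.94² + 0.64²·0.8² + 2·0.53·0.36·0.64·0.94·0.8 = 0.5603 (%²).
σ_p = √0.5603 = 0.749%.
VaR = 1.645 × 0.749% = 1.232%; on $25,000,000 that is $308,000.

$308,000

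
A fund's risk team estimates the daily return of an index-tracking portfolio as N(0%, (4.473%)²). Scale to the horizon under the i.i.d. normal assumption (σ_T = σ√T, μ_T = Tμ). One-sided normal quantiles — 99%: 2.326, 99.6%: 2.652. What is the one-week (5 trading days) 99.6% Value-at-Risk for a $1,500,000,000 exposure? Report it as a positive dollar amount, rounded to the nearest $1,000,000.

$398,000,000

σ_{5d} = 4.473% × √5 = 10.002%.
VaR = 2.652 × 10.002% = 26.525%.
On $1,500,000,000: 0.26525 × $1,500,000,000 = $397,875,000.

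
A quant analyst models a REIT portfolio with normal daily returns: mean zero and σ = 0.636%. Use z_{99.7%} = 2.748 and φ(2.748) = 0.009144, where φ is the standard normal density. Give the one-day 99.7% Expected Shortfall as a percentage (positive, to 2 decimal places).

1.94%

Tail multiplier: φ(z)/(1−α) = 0.009144 / 0.003 = 3.048.
ES = 0.636% × 3.048 = 1.939%.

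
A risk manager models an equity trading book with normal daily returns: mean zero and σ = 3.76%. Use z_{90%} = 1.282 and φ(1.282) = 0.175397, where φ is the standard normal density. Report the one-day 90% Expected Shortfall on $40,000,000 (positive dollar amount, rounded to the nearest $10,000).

$2,640,000

Tail multiplier: φ(z)/(1−α) = 0.175397 / 0.1 = 1.754.
ES = 3.76% × 1.754 = 6.595%.
On $40,000,000: 0.06595 × $40,000,000 = $2,638,000.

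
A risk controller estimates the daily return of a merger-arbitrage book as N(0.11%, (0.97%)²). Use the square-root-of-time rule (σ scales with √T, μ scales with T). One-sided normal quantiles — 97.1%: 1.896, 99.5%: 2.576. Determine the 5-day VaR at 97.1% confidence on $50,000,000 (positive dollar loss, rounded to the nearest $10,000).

$1,780,000

σ_{5d} = 0.97% × √5 = 2.169%; μ_{5d} = 5 × 0.11% = 0.550%.
VaR = −(0.550%) + 1.896 × 2.169% = 3.562%.
On $50,000,000: 0.03562 × $50,000,000 = $1,781,000.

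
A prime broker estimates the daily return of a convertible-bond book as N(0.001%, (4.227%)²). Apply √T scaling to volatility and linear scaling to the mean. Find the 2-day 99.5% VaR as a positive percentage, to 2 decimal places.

At 99.5%, z = 2.576.
σ_{2d} = 4.227% × √2 = 5.978%; μ_{2d} = 2 × 0.001% = 0.002%.
VaR = −(0.002%) + 2.576 × 5.978% = 15.397%.

15.40%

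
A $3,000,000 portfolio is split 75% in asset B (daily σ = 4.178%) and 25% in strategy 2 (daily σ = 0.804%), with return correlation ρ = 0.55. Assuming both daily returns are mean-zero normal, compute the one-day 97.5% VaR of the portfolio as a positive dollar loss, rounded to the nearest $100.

$191,000

σ_p² = 0.75²·4.178² + 0.25²·0.804² + 2·0.55·0.75·0.25·4.178·0.804 = 10.5520 (%²).
σ_p = √10.5520 = 3.248%.
At 97.5%, z = 1.960.
VaR = 1.960 × 3.248% = 6.366%; on $3,000,000 that is $190,980.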